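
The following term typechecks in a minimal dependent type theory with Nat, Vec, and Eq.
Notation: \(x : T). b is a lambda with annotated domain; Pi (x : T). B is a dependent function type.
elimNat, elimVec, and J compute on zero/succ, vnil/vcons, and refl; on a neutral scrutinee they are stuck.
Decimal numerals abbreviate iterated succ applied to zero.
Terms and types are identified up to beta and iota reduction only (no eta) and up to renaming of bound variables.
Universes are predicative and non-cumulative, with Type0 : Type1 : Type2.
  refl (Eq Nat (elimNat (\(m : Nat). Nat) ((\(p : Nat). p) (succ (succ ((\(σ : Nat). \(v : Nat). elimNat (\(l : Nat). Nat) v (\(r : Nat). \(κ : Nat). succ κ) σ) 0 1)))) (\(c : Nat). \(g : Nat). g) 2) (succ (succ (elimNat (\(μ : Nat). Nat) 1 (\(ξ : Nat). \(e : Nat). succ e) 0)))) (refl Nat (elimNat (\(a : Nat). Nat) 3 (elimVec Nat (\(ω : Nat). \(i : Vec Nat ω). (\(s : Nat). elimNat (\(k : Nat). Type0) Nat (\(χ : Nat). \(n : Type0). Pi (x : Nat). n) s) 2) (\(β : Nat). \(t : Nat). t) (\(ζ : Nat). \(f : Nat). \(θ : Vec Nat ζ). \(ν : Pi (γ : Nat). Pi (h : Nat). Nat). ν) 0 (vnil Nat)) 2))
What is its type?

inferred type:
  Eq (Eq Nat 3 3) (refl Nat 3) (refl Nat 3)


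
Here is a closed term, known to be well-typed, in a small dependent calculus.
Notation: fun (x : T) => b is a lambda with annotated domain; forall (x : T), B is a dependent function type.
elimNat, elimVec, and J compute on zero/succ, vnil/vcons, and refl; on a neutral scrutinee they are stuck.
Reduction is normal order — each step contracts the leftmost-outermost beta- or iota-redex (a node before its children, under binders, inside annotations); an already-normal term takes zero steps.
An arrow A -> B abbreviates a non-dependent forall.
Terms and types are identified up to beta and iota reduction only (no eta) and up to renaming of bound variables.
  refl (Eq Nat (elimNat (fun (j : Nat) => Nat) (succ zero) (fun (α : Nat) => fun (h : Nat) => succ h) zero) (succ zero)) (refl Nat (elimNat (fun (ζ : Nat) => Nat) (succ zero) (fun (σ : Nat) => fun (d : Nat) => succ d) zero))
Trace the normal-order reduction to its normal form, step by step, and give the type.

normal-order reduction:
  refl (Eq Nat (elimNat (fun (j : Nat) => Nat) (succ zero) (fun (α : Nat) => fun (h : Nat) => succ h) zero) (succ zero)) (refl Nat (elimNat (fun (ζ : Nat) => Nat) (succ zero) (fun (σ : Nat) => fun (d : Nat) => succ d) zero))
  ~> refl (Eq Nat (succ zero) (succ zero)) (refl Nat (elimNat (fun (j : Nat) => Nat) (succ zero) (fun (α : Nat) => fun (h : Nat) => succ h) zero))
  ~> refl (Eq Nat (succ zero) (succ zero)) (refl Nat (succ zero))
the term's type:
  Eq (Eq Nat (succ zero) (succ zero)) (refl Nat (succ zero)) (refl Nat (succ zero))


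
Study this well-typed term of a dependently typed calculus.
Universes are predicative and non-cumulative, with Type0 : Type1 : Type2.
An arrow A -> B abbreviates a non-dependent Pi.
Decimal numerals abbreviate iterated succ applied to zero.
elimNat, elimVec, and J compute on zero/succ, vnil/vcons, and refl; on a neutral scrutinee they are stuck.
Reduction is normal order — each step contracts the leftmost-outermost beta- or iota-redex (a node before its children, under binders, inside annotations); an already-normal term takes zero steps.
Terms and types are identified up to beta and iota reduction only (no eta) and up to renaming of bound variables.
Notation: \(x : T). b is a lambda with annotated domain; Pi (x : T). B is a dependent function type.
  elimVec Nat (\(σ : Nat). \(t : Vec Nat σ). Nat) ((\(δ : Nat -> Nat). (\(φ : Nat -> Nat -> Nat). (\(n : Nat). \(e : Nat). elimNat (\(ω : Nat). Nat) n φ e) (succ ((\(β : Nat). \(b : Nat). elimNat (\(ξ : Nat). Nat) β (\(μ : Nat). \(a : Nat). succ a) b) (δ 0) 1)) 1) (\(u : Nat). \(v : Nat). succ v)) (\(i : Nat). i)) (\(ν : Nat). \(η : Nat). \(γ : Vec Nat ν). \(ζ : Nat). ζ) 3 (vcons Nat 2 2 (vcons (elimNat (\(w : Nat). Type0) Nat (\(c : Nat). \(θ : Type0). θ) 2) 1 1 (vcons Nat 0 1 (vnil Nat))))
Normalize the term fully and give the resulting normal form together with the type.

reduced normal form:
  3
inferred type:
  Nat
observation: the term reaches its normal form after 31 normal-order steps.


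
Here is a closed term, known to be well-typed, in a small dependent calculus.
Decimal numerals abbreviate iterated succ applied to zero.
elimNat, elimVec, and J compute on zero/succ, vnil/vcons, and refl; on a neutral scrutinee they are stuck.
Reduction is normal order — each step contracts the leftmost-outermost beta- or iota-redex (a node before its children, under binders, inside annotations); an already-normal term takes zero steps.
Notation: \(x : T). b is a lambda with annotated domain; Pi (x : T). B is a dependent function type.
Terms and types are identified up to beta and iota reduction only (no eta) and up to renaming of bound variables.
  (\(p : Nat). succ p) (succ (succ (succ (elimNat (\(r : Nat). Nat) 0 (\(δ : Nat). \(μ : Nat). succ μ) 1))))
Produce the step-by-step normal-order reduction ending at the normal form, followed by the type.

normal-order reduction sequence:
  (\(p : Nat). succ p) (succ (succ (succ (elimNat (\(r : Nat). Nat) 0 (\(δ : Nat). \(μ : Nat). succ μ) 1))))
  ~> succ (succ (succ (succ (elimNat (\(p : Nat). Nat) 0 (\(r : Nat). \(δ : Nat). succ δ) 1))))
  ~> succ (succ (succ (succ ((\(p : Nat). \(r : Nat). succ r) 0 (elimNat (\(δ : Nat). Nat) 0 (\(μ : Nat). \(ν : Nat). succ ν) 0)))))
  ~> succ (succ (succ (succ ((\(p : Nat). succ p) (elimNat (\(r : Nat). Nat) 0 (\(δ : Nat). \(μ : Nat). succ μ) 0)))))
  ~> succ (succ (succ (succ (succ (elimNat (\(p : Nat). Nat) 0 (\(r : Nat). \(δ : Nat). succ δ) 0)))))
  ~> 5
type:
  Nat


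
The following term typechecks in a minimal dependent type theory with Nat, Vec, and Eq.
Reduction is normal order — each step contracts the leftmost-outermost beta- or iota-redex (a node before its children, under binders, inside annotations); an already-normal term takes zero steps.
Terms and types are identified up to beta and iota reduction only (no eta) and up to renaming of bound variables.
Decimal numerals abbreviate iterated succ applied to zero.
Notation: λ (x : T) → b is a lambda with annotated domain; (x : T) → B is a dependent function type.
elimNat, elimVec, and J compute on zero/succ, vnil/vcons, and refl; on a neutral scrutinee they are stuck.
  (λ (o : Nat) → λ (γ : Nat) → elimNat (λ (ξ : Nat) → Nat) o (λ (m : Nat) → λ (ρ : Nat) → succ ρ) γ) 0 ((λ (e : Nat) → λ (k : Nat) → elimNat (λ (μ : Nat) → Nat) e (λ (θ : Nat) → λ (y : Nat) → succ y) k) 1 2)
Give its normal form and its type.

resulting normal form:
  3
the term's type:
  Nat
observation: the term reaches its normal form after 21 normal-order steps.


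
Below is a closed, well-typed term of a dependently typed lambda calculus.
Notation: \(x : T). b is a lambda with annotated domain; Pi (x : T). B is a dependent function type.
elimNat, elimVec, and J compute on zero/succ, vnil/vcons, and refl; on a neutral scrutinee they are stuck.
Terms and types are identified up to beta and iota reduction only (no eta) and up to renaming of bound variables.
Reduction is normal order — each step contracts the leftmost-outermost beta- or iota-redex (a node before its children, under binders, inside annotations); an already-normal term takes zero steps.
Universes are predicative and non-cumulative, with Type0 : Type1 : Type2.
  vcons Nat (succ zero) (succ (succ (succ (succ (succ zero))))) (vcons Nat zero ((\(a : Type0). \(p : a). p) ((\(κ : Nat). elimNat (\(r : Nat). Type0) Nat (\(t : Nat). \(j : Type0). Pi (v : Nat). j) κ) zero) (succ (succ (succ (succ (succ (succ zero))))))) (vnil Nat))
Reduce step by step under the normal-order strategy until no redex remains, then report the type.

normal-order reduction:
  vcons Nat (succ zero) (succ (succ (succ (succ (succ zero))))) (vcons Nat zero ((\(a : Type0). \(p : a). p) ((\(κ : Nat). elimNat (\(r : Nat). Type0) Nat (\(t : Nat). \(j : Type0). Pi (v : Nat). j) κ) zero) (succ (succ (succ (succ (succ (succ zero))))))) (vnil Nat))
  ~> vcons Nat (succ zero) (succ (succ (succ (succ (succ zero))))) (vcons Nat zero ((\(a : (\(p : Nat). elimNat (\(κ : Nat). Type0) Nat (\(r : Nat). \(t : Type0). Pi (j : Nat). t) p) zero). a) (succ (succ (succ (succ (succ (succ zero))))))) (vnil Nat))
  ~> vcons Nat (succ zero) (succ (succ (succ (succ (succ zero))))) (vcons Nat zero (succ (succ (succ (succ (succ (succ zero)))))) (vnil Nat))
inferred type:
  Vec Nat (succ (succ zero))


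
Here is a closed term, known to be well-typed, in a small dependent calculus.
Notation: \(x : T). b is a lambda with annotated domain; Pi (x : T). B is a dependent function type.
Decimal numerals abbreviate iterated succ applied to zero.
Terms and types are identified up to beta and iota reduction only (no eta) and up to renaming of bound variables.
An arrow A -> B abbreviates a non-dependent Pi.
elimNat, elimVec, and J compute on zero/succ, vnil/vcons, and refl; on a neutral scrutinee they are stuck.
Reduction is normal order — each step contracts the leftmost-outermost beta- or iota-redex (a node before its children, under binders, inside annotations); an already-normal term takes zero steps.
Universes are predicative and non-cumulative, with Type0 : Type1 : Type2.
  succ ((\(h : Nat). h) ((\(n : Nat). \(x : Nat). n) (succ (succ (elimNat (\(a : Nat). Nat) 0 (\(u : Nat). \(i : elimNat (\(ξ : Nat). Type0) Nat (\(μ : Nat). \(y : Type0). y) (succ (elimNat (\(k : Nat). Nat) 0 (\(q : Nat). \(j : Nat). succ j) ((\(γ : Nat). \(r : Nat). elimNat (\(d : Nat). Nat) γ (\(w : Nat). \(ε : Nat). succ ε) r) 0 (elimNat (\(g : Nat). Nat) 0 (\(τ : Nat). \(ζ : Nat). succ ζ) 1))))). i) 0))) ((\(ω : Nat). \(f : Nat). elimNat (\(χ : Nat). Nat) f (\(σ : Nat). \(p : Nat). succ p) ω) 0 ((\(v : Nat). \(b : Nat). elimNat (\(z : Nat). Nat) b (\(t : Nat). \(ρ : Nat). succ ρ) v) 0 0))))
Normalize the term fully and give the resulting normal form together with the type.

normal form:
  3
type:
  Nat


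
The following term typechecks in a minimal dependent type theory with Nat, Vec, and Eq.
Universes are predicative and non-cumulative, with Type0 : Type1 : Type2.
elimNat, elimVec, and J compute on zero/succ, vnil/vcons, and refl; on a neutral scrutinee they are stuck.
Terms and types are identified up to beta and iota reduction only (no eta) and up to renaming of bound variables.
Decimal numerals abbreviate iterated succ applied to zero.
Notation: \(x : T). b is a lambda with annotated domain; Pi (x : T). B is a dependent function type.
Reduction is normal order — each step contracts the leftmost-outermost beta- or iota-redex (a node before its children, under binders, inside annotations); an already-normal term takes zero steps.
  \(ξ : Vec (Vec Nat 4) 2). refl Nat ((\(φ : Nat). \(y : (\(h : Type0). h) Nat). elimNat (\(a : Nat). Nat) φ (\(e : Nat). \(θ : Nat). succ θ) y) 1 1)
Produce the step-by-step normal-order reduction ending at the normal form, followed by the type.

normal-order reduction:
  \(ξ : Vec (Vec Nat 4) 2). refl Nat ((\(φ : Nat). \(y : (\(h : Type0). h) Nat). elimNat (\(a : Nat). Nat) φ (\(e : Nat). \(θ : Nat). succ θ) y) 1 1)
  ~> \(ξ : Vec (Vec Nat 4) 2). refl Nat ((\(φ : (\(y : Type0). y) Nat). elimNat (\(h : Nat). Nat) 1 (\(a : Nat). \(e : Nat). succ e) φ) 1)
  ~> \(ξ : Vec (Vec Nat 4) 2). refl Nat (elimNat (\(φ : Nat). Nat) 1 (\(y : Nat). \(h : Nat). succ h) 1)
  ~> \(ξ : Vec (Vec Nat 4) 2). refl Nat ((\(φ : Nat). \(y : Nat). succ y) 0 (elimNat (\(h : Nat). Nat) 1 (\(a : Nat). \(e : Nat). succ e) 0))
  ~> \(ξ : Vec (Vec Nat 4) 2). refl Nat ((\(φ : Nat). succ φ) (elimNat (\(y : Nat). Nat) 1 (\(h : Nat). \(a : Nat). succ a) 0))
  ~> \(ξ : Vec (Vec Nat 4) 2). refl Nat (succ (elimNat (\(φ : Nat). Nat) 1 (\(y : Nat). \(h : Nat). succ h) 0))
  ~> \(ξ : Vec (Vec Nat 4) 2). refl Nat 2
inferred type:
  Pi (ξ : Vec (Vec Nat 4) 2). Eq Nat 2 2


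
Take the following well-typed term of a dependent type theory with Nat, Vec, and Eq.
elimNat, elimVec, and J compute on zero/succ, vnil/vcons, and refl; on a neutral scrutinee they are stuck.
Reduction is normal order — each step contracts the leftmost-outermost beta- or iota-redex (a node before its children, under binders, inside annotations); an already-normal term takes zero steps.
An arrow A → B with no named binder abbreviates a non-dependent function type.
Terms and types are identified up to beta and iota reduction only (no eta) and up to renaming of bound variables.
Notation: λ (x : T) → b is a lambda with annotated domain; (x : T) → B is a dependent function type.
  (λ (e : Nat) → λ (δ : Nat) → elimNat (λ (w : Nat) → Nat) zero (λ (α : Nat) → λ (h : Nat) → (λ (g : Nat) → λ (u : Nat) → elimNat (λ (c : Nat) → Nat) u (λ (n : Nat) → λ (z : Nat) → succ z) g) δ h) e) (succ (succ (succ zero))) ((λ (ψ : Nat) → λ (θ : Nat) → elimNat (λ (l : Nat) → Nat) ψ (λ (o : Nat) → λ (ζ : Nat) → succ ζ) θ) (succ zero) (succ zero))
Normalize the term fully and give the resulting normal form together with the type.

normal form:
  succ (succ (succ (succ (succ (succ zero)))))
inferred type:
  Nat
observation: contracting a beta-redex first, the term normalizes in 57 steps.


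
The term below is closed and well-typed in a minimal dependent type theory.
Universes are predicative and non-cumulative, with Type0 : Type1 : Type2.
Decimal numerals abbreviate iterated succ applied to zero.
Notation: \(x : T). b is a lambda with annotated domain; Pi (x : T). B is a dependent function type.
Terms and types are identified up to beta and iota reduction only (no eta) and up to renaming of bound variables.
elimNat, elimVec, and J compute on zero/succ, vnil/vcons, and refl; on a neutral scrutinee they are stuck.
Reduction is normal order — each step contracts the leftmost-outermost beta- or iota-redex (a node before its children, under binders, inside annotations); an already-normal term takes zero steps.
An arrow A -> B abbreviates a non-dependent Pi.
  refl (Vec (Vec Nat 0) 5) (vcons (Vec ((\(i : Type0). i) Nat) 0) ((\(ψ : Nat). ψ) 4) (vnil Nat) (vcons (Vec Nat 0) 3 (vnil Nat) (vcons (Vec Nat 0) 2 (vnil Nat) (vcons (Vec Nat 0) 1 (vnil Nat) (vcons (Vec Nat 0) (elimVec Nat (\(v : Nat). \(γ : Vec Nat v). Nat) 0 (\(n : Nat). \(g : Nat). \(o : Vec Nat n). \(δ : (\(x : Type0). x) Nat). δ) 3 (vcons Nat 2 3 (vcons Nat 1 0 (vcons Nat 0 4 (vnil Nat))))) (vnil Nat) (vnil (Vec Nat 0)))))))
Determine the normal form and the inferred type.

normal form:
  refl (Vec (Vec Nat 0) 5) (vcons (Vec Nat 0) 4 (vnil Nat) (vcons (Vec Nat 0) 3 (vnil Nat) (vcons (Vec Nat 0) 2 (vnil Nat) (vcons (Vec Nat 0) 1 (vnil Nat) (vcons (Vec Nat 0) 0 (vnil Nat) (vnil (Vec Nat 0)))))))
type:
  Eq (Vec (Vec Nat 0) 5) (vcons (Vec Nat 0) 4 (vnil Nat) (vcons (Vec Nat 0) 3 (vnil Nat) (vcons (Vec Nat 0) 2 (vnil Nat) (vcons (Vec Nat 0) 1 (vnil Nat) (vcons (Vec Nat 0) 0 (vnil Nat) (vnil (Vec Nat 0))))))) (vcons (Vec Nat 0) 4 (vnil Nat) (vcons (Vec Nat 0) 3 (vnil Nat) (vcons (Vec Nat 0) 2 (vnil Nat) (vcons (Vec Nat 0) 1 (vnil Nat) (vcons (Vec Nat 0) 0 (vnil Nat) (vnil (Vec Nat 0)))))))


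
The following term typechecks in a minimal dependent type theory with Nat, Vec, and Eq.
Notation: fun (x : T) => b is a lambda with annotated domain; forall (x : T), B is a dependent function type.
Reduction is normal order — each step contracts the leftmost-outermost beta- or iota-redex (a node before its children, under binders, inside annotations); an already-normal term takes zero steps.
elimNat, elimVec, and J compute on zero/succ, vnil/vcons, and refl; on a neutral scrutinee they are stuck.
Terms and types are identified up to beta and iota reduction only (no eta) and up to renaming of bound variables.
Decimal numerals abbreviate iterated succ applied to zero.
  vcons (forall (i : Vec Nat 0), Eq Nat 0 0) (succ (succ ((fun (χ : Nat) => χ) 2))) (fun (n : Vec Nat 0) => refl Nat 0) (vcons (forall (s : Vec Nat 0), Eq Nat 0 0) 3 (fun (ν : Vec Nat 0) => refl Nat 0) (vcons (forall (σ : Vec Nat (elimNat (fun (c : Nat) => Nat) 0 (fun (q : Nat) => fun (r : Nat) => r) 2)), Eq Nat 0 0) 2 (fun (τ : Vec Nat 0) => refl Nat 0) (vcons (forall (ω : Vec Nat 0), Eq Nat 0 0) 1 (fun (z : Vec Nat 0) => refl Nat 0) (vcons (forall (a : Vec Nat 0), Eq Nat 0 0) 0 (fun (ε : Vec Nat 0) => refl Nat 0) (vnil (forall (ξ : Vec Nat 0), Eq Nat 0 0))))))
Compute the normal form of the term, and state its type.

reduced normal form:
  vcons (forall (i : Vec Nat 0), Eq Nat 0 0) 4 (fun (χ : Vec Nat 0) => refl Nat 0) (vcons (forall (n : Vec Nat 0), Eq Nat 0 0) 3 (fun (s : Vec Nat 0) => refl Nat 0) (vcons (forall (ν : Vec Nat 0), Eq Nat 0 0) 2 (fun (σ : Vec Nat 0) => refl Nat 0) (vcons (forall (c : Vec Nat 0), Eq Nat 0 0) 1 (fun (q : Vec Nat 0) => refl Nat 0) (vcons (forall (r : Vec Nat 0), Eq Nat 0 0) 0 (fun (τ : Vec Nat 0) => refl Nat 0) (vnil (forall (ω : Vec Nat 0), Eq Nat 0 0))))))
type:
  Vec (forall (i : Vec Nat 0), Eq Nat 0 0) 5
observation: normalization takes exactly 8 steps under the normal-order strategy.


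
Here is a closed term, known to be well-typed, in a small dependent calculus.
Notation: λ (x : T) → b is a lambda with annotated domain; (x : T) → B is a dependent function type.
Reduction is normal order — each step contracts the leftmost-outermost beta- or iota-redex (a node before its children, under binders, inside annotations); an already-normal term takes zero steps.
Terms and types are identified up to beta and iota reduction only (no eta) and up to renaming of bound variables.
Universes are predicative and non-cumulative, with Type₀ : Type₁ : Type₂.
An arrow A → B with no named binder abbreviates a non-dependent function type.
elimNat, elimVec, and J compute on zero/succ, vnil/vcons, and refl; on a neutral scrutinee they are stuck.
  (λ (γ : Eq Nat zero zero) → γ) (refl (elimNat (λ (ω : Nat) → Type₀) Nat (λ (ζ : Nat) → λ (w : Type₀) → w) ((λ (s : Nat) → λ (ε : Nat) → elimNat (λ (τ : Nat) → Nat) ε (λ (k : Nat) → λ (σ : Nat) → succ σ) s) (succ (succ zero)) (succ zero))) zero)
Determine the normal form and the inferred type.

reduced normal form:
  refl Nat zero
inferred type:
  Eq Nat zero zero


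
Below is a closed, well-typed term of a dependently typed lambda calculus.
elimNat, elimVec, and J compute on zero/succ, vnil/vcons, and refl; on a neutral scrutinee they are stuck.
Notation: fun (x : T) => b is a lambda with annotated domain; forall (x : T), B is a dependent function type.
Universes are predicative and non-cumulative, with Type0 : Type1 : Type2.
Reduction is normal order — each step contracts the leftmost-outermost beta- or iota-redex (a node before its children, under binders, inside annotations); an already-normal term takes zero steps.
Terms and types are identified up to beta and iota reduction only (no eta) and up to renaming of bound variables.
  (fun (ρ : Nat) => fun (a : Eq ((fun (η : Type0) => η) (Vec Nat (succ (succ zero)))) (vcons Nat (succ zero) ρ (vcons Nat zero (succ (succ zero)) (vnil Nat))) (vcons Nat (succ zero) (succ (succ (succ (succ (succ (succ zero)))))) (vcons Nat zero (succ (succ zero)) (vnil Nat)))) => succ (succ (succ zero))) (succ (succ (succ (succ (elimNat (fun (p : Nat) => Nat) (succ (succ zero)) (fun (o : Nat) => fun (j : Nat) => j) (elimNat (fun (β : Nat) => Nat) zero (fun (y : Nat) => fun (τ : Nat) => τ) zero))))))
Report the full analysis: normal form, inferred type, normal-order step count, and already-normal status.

normal form:
  fun (ρ : Eq (Vec Nat (succ (succ zero))) (vcons Nat (succ zero) (succ (succ (succ (succ (succ (succ zero)))))) (vcons Nat zero (succ (succ zero)) (vnil Nat))) (vcons Nat (succ zero) (succ (succ (succ (succ (succ (succ zero)))))) (vcons Nat zero (succ (succ zero)) (vnil Nat)))) => succ (succ (succ zero))
inferred type:
  forall (ρ : Eq (Vec Nat (succ (succ zero))) (vcons Nat (succ zero) (succ (succ (succ (succ (succ (succ zero)))))) (vcons Nat zero (succ (succ zero)) (vnil Nat))) (vcons Nat (succ zero) (succ (succ (succ (succ (succ (succ zero)))))) (vcons Nat zero (succ (succ zero)) (vnil Nat)))), Nat
reduction steps (normal order): 4
started in normal form: no
first redex: a beta-redex


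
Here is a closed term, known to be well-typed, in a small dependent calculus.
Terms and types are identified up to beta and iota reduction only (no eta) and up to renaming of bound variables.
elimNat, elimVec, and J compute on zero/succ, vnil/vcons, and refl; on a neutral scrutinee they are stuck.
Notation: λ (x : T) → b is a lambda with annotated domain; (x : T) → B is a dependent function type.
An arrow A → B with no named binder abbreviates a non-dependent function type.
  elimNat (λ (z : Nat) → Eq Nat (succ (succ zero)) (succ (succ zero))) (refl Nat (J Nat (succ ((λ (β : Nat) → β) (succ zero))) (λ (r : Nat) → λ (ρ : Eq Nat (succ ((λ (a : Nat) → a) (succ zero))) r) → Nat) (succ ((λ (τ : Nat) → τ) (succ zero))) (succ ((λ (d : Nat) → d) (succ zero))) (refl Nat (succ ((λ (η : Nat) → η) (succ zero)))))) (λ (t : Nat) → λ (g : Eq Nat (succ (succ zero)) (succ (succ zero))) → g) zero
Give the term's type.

the term's type:
  Eq Nat (succ (succ zero)) (succ (succ zero))


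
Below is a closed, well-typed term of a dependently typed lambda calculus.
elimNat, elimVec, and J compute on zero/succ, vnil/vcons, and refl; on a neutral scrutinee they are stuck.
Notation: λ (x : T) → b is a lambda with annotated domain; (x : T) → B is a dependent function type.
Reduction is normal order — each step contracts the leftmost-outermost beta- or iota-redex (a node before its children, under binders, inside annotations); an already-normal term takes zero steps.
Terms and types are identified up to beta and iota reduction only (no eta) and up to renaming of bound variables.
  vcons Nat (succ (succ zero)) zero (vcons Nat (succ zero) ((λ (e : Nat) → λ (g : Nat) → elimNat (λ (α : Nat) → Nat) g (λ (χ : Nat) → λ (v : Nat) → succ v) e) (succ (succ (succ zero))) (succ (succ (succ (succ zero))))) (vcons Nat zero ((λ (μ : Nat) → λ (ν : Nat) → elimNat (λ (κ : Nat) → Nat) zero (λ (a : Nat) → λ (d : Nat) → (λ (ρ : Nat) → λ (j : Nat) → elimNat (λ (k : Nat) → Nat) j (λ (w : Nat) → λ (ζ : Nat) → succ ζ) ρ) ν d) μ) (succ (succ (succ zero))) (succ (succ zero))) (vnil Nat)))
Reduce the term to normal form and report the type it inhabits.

reduced normal form:
  vcons Nat (succ (succ zero)) zero (vcons Nat (succ zero) (succ (succ (succ (succ (succ (succ (succ zero))))))) (vcons Nat zero (succ (succ (succ (succ (succ (succ zero)))))) (vnil Nat)))
inferred type:
  Vec Nat (succ (succ (succ zero)))
observation: reduction starts at a beta-redex, and 51 normal-order steps reach the normal form.


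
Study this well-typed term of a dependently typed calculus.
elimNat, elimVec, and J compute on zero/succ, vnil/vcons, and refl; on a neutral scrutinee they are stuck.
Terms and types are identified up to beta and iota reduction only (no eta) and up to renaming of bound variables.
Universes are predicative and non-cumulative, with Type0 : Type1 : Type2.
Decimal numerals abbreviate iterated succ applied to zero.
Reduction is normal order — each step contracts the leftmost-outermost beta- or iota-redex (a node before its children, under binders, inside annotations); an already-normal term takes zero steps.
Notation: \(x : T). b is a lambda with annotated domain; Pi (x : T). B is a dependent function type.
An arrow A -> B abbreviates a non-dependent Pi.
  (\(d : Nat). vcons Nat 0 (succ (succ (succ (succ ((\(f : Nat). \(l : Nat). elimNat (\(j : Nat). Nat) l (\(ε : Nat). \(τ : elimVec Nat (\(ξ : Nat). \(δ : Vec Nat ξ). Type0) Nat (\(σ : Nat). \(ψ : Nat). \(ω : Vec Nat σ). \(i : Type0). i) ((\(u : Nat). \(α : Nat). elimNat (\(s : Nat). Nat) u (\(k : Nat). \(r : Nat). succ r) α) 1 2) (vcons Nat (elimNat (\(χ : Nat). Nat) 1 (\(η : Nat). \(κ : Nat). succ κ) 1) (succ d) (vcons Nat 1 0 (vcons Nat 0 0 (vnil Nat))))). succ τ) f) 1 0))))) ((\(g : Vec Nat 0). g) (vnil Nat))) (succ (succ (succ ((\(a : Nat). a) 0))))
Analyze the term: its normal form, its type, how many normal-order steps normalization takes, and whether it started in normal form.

reduced normal form:
  vcons Nat 0 5 (vnil Nat)
type:
  Vec Nat 1
steps to reach normal form (normal order): 8
already normal: no
first contracted redex: a beta-redex


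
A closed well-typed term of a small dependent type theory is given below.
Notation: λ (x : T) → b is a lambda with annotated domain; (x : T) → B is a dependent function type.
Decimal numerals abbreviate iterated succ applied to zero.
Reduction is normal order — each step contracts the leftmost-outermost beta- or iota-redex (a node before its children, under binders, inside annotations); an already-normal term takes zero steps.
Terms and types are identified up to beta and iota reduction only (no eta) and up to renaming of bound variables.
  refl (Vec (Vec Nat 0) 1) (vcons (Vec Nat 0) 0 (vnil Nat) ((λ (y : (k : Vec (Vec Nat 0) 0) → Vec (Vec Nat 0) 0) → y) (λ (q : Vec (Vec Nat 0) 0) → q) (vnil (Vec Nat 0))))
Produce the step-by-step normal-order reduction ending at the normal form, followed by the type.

reduction (normal order):
  refl (Vec (Vec Nat 0) 1) (vcons (Vec Nat 0) 0 (vnil Nat) ((λ (y : (k : Vec (Vec Nat 0) 0) → Vec (Vec Nat 0) 0) → y) (λ (q : Vec (Vec Nat 0) 0) → q) (vnil (Vec Nat 0))))
  ~> refl (Vec (Vec Nat 0) 1) (vcons (Vec Nat 0) 0 (vnil Nat) ((λ (y : Vec (Vec Nat 0) 0) → y) (vnil (Vec Nat 0))))
  ~> refl (Vec (Vec Nat 0) 1) (vcons (Vec Nat 0) 0 (vnil Nat) (vnil (Vec Nat 0)))
the term's type:
  Eq (Vec (Vec Nat 0) 1) (vcons (Vec Nat 0) 0 (vnil Nat) (vnil (Vec Nat 0))) (vcons (Vec Nat 0) 0 (vnil Nat) (vnil (Vec Nat 0)))


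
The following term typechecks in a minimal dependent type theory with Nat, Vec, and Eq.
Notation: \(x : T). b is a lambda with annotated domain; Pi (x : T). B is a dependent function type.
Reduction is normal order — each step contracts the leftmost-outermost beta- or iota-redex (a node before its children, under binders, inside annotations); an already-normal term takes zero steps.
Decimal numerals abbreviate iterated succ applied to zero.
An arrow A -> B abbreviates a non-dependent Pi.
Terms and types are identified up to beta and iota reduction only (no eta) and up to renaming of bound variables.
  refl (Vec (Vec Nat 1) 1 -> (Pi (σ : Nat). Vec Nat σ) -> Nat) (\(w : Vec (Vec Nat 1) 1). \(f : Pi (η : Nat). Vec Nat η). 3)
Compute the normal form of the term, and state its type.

normal form:
  refl (Vec (Vec Nat 1) 1 -> (Pi (σ : Nat). Vec Nat σ) -> Nat) (\(w : Vec (Vec Nat 1) 1). \(f : Pi (η : Nat). Vec Nat η). 3)
type:
  Eq (Vec (Vec Nat 1) 1 -> (Pi (σ : Nat). Vec Nat σ) -> Nat) (\(w : Vec (Vec Nat 1) 1). \(f : Pi (η : Nat). Vec Nat η). 3) (\(t : Vec (Vec Nat 1) 1). \(e : Pi (p : Nat). Vec Nat p). 3)


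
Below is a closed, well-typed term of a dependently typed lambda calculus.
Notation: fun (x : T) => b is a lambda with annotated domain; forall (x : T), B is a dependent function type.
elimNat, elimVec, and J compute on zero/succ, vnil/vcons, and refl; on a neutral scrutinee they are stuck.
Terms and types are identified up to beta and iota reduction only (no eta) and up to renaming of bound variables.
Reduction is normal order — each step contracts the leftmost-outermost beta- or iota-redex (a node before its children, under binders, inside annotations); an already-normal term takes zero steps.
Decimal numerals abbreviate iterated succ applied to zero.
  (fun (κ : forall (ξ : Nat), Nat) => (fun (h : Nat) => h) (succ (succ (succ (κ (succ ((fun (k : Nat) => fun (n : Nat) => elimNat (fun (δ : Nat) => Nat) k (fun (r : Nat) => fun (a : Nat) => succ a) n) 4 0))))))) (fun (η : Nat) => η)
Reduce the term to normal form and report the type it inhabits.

resulting normal form:
  8
the term's type:
  Nat
observation: reduction starts at a beta-redex, and 6 normal-order steps reach the normal form.


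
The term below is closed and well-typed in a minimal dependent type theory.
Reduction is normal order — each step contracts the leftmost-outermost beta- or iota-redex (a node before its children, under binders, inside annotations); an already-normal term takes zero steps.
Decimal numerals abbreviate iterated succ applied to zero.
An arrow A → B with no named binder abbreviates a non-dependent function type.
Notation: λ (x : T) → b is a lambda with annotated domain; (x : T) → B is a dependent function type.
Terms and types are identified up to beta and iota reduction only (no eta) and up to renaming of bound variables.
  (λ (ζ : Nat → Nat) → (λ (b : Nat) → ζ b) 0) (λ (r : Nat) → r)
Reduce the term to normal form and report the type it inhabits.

reduced normal form:
  0
inferred type:
  Nat


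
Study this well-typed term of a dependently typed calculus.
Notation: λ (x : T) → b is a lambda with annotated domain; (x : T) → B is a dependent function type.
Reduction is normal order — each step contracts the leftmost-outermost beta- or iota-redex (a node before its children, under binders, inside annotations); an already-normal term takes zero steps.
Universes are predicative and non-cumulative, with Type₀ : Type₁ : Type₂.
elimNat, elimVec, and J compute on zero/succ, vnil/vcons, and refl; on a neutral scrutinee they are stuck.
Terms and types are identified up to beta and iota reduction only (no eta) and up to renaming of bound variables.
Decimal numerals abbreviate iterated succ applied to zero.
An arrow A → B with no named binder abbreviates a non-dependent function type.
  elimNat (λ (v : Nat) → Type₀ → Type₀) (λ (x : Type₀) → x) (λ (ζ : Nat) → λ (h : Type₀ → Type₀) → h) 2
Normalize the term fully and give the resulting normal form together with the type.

resulting normal form:
  λ (v : Type₀) → v
inferred type:
  Type₀ → Type₀


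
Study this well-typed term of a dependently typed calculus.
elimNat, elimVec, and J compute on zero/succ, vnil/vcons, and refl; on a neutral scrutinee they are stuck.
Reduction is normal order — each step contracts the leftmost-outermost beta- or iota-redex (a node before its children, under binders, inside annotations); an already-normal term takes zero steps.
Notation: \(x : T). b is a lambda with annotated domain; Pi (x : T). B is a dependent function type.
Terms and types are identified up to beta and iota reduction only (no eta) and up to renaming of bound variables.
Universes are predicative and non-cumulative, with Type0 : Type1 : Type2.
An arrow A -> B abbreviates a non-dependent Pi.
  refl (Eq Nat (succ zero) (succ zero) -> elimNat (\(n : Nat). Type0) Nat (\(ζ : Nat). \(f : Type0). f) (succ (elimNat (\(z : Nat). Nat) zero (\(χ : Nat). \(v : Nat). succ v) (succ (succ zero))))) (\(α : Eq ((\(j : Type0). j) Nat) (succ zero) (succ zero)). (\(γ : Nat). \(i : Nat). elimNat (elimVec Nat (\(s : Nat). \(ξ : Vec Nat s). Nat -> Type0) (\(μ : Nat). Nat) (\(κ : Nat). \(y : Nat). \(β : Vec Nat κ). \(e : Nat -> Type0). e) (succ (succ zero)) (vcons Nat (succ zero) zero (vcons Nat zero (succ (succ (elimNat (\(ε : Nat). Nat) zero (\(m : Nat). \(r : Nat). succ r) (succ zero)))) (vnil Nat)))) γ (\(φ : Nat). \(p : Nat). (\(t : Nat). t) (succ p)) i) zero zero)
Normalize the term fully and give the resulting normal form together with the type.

resulting normal form:
  refl (Eq Nat (succ zero) (succ zero) -> Nat) (\(n : Eq Nat (succ zero) (succ zero)). zero)
inferred type:
  Eq (Eq Nat (succ zero) (succ zero) -> Nat) (\(n : Eq Nat (succ zero) (succ zero)). zero) (\(ζ : Eq Nat (succ zero) (succ zero)). zero)
observation: reduction starts at an elimNat iota-redex, and 21 normal-order steps reach the normal form.


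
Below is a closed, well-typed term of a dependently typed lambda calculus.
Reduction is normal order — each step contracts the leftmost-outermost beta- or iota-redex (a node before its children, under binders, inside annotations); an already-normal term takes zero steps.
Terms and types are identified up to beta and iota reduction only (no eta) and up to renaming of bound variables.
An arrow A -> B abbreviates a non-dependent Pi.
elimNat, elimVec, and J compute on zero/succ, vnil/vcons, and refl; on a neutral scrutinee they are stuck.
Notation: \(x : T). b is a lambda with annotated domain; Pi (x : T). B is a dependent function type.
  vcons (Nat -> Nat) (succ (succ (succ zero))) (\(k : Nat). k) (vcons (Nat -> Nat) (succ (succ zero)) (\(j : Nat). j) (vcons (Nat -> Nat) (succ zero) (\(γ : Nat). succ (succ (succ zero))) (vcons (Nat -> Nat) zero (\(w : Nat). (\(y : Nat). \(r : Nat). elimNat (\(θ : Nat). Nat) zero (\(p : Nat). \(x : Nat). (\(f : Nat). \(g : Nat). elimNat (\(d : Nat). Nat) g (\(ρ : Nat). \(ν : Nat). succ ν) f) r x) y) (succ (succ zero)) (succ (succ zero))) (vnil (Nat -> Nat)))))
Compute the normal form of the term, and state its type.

reduced normal form:
  vcons (Nat -> Nat) (succ (succ (succ zero))) (\(k : Nat). k) (vcons (Nat -> Nat) (succ (succ zero)) (\(j : Nat). j) (vcons (Nat -> Nat) (succ zero) (\(γ : Nat). succ (succ (succ zero))) (vcons (Nat -> Nat) zero (\(w : Nat). succ (succ (succ (succ zero)))) (vnil (Nat -> Nat)))))
the term's type:
  Vec (Nat -> Nat) (succ (succ (succ (succ zero))))
observation: contracting a beta-redex first, the term normalizes in 27 steps.


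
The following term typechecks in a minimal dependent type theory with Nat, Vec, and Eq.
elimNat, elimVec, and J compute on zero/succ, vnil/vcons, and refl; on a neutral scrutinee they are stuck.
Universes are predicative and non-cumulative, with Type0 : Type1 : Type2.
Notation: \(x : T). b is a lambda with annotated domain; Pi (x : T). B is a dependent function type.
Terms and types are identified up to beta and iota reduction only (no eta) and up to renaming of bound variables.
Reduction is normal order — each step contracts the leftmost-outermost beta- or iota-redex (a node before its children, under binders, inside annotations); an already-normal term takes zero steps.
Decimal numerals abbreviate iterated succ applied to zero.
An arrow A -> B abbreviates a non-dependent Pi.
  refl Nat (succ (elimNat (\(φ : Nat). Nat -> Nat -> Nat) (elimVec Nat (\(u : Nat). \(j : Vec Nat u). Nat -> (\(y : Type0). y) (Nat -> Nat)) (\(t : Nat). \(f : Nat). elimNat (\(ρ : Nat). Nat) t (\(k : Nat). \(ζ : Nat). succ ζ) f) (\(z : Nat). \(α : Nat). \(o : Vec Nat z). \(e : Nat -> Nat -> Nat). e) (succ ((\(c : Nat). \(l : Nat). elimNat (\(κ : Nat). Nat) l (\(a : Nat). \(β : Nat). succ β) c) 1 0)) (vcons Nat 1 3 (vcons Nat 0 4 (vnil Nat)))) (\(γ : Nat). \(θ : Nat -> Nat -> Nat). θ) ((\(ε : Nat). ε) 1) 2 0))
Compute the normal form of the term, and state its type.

normal form:
  refl Nat 3
inferred type:
  Eq Nat 3 3
observation: 19 normal-order steps normalize the term, beginning with an elimVec iota-redex.


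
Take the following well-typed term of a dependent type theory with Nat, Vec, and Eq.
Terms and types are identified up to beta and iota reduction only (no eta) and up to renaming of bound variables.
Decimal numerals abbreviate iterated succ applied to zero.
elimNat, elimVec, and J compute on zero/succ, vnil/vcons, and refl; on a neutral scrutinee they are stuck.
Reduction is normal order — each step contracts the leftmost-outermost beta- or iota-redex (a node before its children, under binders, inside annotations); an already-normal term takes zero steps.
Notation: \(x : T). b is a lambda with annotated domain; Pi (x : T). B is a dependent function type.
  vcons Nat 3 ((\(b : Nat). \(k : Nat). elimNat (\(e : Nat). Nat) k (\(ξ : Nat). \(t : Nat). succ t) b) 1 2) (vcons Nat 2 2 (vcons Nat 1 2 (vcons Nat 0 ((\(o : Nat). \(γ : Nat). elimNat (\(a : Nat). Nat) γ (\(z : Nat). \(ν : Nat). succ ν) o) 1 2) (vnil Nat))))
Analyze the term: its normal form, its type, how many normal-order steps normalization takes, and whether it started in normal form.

resulting normal form:
  vcons Nat 3 3 (vcons Nat 2 2 (vcons Nat 1 2 (vcons Nat 0 3 (vnil Nat))))
the term's type:
  Vec Nat 4
steps to reach normal form (normal order): 12
started in normal form: no
first redex: a beta-redex


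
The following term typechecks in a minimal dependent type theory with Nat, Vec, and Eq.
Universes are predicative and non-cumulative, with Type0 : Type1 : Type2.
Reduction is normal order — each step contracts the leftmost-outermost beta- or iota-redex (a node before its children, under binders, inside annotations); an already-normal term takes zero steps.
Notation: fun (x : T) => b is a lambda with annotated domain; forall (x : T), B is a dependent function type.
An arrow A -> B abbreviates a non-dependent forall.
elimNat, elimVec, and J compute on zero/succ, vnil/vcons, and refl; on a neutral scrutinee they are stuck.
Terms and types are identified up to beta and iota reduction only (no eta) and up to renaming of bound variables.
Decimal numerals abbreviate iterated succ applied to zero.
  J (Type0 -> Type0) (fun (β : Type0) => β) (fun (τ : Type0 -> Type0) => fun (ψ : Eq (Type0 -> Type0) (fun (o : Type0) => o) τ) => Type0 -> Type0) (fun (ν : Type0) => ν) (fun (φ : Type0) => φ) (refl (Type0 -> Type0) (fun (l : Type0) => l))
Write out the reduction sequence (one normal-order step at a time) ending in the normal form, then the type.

normal-order reduction:
  J (Type0 -> Type0) (fun (β : Type0) => β) (fun (τ : Type0 -> Type0) => fun (ψ : Eq (Type0 -> Type0) (fun (o : Type0) => o) τ) => Type0 -> Type0) (fun (ν : Type0) => ν) (fun (φ : Type0) => φ) (refl (Type0 -> Type0) (fun (l : Type0) => l))
  ~> fun (β : Type0) => β
inferred type:
  Type0 -> Type0


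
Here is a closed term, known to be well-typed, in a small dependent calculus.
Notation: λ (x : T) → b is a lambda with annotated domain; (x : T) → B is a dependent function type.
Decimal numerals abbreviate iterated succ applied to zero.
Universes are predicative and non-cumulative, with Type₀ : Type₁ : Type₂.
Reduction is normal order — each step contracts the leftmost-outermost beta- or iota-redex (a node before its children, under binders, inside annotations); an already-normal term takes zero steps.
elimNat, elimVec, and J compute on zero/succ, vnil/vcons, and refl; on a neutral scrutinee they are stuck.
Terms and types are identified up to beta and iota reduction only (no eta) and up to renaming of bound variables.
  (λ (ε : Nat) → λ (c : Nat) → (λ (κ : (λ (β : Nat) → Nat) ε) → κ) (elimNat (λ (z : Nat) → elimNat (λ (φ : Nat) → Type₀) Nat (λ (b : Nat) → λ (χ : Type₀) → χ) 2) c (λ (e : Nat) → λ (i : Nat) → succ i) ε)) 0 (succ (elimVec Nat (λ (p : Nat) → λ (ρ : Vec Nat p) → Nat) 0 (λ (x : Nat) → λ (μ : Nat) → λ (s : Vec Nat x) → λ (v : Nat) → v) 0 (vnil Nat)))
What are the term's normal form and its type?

reduced normal form:
  1
inferred type:
  Nat
observation: 5 normal-order steps normalize the term, beginning with a beta-redex.


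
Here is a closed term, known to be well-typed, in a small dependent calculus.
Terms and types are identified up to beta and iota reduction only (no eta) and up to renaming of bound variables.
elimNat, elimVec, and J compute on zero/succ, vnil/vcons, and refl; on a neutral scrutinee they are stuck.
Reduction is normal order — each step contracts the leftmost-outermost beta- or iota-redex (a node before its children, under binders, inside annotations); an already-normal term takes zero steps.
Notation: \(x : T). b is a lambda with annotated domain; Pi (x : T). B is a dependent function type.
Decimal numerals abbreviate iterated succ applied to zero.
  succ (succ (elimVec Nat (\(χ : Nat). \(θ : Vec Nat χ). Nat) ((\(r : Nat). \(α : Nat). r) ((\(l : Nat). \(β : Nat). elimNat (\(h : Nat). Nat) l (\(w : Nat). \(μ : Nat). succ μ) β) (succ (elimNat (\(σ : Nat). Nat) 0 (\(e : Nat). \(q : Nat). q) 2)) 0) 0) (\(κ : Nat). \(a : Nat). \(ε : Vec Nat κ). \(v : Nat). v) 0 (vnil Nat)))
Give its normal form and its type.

normal form:
  3
inferred type:
  Nat
observation: contracting an elimVec iota-redex first, the term normalizes in 13 steps.


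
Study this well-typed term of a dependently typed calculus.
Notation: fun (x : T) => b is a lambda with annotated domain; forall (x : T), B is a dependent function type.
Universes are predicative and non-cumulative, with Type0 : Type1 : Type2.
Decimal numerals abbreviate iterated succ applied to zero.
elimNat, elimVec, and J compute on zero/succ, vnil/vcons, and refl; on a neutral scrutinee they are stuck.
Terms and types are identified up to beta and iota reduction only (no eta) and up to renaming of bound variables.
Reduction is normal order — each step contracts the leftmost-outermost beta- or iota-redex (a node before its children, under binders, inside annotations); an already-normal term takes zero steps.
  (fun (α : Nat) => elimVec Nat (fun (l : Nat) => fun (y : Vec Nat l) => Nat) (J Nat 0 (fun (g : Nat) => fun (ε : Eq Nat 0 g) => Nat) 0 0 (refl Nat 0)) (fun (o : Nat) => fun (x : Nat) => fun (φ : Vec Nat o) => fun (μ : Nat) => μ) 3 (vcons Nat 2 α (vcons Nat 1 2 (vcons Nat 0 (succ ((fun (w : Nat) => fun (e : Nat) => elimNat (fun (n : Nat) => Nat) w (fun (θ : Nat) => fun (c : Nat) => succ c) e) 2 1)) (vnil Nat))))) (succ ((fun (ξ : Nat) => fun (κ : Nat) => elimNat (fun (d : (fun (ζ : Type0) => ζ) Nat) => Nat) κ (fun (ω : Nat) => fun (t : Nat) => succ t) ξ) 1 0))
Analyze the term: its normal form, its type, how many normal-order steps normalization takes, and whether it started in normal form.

resulting normal form:
  0
type:
  Nat
reduction steps (normal order): 18
term was already normal: no
first redex: a beta-redex
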